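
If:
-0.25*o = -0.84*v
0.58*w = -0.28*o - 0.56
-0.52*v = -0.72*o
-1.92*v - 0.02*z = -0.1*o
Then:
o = 0.00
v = 0.00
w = -0.97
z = 0.00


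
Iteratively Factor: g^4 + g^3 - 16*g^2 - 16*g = (g + 1)*(g^3 - 16*g) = (g + 1)*(g + 4)*(g^2 - 4*g) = (g - 4)*(g + 1)*(g + 4)*(g)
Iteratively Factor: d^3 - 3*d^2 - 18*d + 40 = (d + 4)*(d^2 - 7*d + 10) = (d - 5)*(d + 4)*(d - 2)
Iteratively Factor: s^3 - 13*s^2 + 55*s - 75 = (s - 5)*(s^2 - 8*s + 15) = (s - 5)*(s - 3)*(s - 5)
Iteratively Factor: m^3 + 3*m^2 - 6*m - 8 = (m - 2)*(m^2 + 5*m + 4) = (m - 2)*(m + 4)*(m + 1)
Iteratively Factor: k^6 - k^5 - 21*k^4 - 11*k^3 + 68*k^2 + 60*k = (k)*(k^5 - k^4 - 21*k^3 - 11*k^2 + 68*k + 60) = k*(k + 3)*(k^4 - 4*k^3 - 9*k^2 + 16*k + 20) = k*(k + 2)*(k + 3)*(k^3 - 6*k^2 + 3*k + 10) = k*(k - 5)*(k + 2)*(k + 3)*(k^2 - k - 2) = k*(k - 5)*(k + 1)*(k + 2)*(k + 3)*(k - 2)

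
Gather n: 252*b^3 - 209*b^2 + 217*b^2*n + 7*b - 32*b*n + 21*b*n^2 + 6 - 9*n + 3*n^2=252*b^3 - 209*b^2 + 7*b + n^2*(21*b + 3) + n*(217*b^2 - 32*b - 9) + 6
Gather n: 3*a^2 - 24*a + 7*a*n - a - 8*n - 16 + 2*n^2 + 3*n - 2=3*a^2 - 25*a + 2*n^2 + n*(7*a - 5) - 18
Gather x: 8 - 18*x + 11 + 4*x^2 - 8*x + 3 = 4*x^2 - 26*x + 22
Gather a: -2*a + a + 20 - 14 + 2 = 8 - a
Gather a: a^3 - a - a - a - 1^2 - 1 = a^3 - 3*a - 2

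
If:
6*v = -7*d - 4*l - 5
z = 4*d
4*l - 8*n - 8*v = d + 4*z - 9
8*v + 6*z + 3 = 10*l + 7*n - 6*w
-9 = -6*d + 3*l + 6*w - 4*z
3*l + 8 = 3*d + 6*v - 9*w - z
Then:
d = 1267/19119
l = -16955/19119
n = 49339/57357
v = -18322/57357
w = -46666/57357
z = 5068/19119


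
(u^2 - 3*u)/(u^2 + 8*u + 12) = u*(u - 3)/(u^2 + 8*u + 12)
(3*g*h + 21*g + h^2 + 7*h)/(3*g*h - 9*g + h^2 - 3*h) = (h + 7)/(h - 3)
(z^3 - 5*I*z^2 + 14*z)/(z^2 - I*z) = (z^2 - 5*I*z + 14)/(z - I)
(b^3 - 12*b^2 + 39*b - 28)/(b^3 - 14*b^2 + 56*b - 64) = (b^2 - 8*b + 7)/(b^2 - 10*b + 16)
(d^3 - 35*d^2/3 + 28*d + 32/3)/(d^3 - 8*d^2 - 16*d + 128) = (d + 1/3)/(d + 4)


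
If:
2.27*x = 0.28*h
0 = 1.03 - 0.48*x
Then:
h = 17.40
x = 2.15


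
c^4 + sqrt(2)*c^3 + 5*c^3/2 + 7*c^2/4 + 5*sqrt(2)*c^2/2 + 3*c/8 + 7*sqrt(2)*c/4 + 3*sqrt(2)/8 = (c + 1/2)^2*(c + 3/2)*(c + sqrt(2))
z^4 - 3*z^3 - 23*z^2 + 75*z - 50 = (z - 5)*(z - 2)*(z - 1)*(z + 5)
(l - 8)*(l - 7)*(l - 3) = l^3 - 18*l^2 + 101*l - 168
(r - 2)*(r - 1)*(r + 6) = r^3 + 3*r^2 - 16*r + 12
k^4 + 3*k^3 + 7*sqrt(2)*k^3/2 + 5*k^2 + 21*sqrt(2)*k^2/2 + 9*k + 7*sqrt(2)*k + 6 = (k + 1)*(k + 2)*(k + sqrt(2)/2)*(k + 3*sqrt(2))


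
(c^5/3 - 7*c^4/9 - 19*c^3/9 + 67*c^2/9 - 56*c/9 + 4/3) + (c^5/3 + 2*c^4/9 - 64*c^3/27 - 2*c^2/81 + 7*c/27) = 2*c^5/3 - 5*c^4/9 - 121*c^3/27 + 601*c^2/81 - 161*c/27 + 4/3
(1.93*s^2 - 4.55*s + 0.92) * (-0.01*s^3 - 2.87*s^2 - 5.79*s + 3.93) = -0.0193*s^5 - 5.4936*s^4 + 1.8746*s^3 + 31.289*s^2 - 23.2083*s + 3.6156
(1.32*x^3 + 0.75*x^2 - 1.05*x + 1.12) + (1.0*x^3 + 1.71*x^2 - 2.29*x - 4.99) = 2.32*x^3 + 2.46*x^2 - 3.34*x - 3.87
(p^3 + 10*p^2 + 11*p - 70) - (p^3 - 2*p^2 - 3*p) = 12*p^2 + 14*p - 70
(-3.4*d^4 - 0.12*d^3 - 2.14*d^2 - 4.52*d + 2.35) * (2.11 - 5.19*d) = 17.646*d^5 - 6.5512*d^4 + 10.8534*d^3 + 18.9434*d^2 - 21.7337*d + 4.9585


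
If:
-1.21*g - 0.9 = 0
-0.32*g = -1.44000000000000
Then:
No Solution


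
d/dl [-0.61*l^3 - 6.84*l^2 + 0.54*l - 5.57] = -1.83*l^2 - 13.68*l + 0.54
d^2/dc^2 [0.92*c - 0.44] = 0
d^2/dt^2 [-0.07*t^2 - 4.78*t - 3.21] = -0.140000000000000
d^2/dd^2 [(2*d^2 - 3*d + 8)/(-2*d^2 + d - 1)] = 2*(8*d^3 - 84*d^2 + 30*d + 9)/(8*d^6 - 12*d^5 + 18*d^4 - 13*d^3 + 9*d^2 - 3*d + 1)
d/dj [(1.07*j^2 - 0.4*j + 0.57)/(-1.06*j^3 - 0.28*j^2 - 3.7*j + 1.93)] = (1.1342*j^4 - 0.848*j^3 - 2.2584*j^2 + 4.4494*j + 1.337)/(1.1236*j^6 + 0.5936*j^5 + 7.9224*j^4 - 2.0196*j^3 + 12.6092*j^2 - 14.282*j + 3.7249)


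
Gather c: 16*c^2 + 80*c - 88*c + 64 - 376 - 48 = 16*c^2 - 8*c - 360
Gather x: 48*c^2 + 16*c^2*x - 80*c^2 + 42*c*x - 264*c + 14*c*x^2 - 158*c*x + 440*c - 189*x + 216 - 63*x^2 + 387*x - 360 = -32*c^2 + 176*c + x^2*(14*c - 63) + x*(16*c^2 - 116*c + 198) - 144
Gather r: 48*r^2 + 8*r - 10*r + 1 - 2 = 48*r^2 - 2*r - 1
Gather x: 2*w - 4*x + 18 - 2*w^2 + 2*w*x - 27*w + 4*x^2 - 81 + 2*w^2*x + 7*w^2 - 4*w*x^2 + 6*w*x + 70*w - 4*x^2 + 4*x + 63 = 5*w^2 - 4*w*x^2 + 45*w + x*(2*w^2 + 8*w)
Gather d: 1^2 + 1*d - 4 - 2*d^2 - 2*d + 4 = -2*d^2 - d + 1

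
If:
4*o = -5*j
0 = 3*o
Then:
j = 0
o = 0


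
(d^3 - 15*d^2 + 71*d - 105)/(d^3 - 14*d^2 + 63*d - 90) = (d - 7)/(d - 6)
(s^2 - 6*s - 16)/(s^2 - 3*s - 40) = (s + 2)/(s + 5)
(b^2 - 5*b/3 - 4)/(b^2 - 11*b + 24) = (b + 4/3)/(b - 8)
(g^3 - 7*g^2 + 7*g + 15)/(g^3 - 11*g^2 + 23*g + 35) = (g - 3)/(g - 7)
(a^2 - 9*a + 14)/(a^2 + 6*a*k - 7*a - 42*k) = (a - 2)/(a + 6*k)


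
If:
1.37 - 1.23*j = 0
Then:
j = 1.11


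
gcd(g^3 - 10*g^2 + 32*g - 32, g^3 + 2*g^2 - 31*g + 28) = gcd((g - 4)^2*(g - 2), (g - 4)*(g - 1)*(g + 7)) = g - 4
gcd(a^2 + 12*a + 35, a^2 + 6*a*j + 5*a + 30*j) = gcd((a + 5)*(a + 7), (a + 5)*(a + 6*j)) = a + 5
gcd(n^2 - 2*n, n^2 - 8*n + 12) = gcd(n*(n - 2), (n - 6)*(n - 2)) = n - 2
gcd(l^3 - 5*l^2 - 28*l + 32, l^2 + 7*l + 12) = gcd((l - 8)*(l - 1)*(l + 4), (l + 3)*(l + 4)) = l + 4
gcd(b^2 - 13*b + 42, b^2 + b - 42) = b - 6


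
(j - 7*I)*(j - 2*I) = j^2 - 9*I*j - 14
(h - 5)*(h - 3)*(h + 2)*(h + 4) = h^4 - 2*h^3 - 25*h^2 + 26*h + 120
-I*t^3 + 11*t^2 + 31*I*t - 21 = (t + 3*I)*(t + 7*I)*(-I*t + 1)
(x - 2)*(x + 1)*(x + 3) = x^3 + 2*x^2 - 5*x - 6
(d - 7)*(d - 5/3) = d^2 - 26*d/3 + 35/3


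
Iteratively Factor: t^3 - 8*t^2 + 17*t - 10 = (t - 5)*(t^2 - 3*t + 2) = (t - 5)*(t - 1)*(t - 2)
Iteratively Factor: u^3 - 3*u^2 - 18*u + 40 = (u + 4)*(u^2 - 7*u + 10) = (u - 2)*(u + 4)*(u - 5)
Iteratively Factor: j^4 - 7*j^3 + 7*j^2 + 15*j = (j - 3)*(j^3 - 4*j^2 - 5*j) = (j - 3)*(j + 1)*(j^2 - 5*j) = j*(j - 3)*(j + 1)*(j - 5)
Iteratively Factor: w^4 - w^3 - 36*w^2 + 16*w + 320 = (w - 4)*(w^3 + 3*w^2 - 24*w - 80) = (w - 4)*(w + 4)*(w^2 - w - 20) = (w - 4)*(w + 4)^2*(w - 5)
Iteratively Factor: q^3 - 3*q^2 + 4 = (q - 2)*(q^2 - q - 2) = (q - 2)^2*(q + 1)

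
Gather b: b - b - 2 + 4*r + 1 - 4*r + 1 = 0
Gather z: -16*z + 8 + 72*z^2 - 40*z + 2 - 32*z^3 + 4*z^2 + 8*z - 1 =-32*z^3 + 76*z^2 - 48*z + 9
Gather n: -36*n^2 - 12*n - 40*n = -36*n^2 - 52*n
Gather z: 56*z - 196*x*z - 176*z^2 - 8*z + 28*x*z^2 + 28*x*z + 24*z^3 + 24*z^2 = 24*z^3 + z^2*(28*x - 152) + z*(48 - 168*x)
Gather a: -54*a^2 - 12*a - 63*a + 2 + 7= -54*a^2 - 75*a + 9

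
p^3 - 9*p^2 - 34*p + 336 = (p - 8)*(p - 7)*(p + 6)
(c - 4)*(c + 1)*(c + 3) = c^3 - 13*c - 12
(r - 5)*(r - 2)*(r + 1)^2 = r^4 - 5*r^3 - 3*r^2 + 13*r + 10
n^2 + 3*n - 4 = (n - 1)*(n + 4)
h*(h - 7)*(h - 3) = h^3 - 10*h^2 + 21*h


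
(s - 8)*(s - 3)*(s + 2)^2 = s^4 - 7*s^3 - 16*s^2 + 52*s + 96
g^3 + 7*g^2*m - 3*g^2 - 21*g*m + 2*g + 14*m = (g - 2)*(g - 1)*(g + 7*m)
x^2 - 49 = (x - 7)*(x + 7)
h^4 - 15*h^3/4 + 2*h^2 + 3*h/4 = h*(h - 3)*(h - 1)*(h + 1/4)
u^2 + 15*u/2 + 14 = (u + 7/2)*(u + 4)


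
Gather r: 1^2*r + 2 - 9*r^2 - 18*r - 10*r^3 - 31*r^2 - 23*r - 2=-10*r^3 - 40*r^2 - 40*r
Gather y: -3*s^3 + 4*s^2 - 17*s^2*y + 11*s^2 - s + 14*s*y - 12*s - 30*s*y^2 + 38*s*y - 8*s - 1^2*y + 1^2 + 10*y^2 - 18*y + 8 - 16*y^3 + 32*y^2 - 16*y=-3*s^3 + 15*s^2 - 21*s - 16*y^3 + y^2*(42 - 30*s) + y*(-17*s^2 + 52*s - 35) + 9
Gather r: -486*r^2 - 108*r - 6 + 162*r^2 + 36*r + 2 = -324*r^2 - 72*r - 4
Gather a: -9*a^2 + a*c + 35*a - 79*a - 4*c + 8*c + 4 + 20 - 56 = -9*a^2 + a*(c - 44) + 4*c - 32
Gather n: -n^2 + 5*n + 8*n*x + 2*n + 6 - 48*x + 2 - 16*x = -n^2 + n*(8*x + 7) - 64*x + 8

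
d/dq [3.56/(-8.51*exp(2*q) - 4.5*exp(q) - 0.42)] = (60.5912*exp(q) + 16.02)*exp(q)/(8.51*exp(2*q) + 4.5*exp(q) + 0.42)^2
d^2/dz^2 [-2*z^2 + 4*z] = -4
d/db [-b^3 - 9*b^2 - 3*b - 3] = -3*b^2 - 18*b - 3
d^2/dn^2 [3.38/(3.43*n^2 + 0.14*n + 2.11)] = (-79.530724*n^2 - 3.246152*n + 3.38*(6.86*n + 0.14)*(13.72*n + 0.28) - 48.924148)/(3.43*n^2 + 0.14*n + 2.11)^3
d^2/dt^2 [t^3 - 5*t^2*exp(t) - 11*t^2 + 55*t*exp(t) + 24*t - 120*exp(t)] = -5*t^2*exp(t) + 35*t*exp(t) + 6*t - 20*exp(t) - 22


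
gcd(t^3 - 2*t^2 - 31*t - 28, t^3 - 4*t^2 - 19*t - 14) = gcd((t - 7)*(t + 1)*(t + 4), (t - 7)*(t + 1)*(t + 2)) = t^2 - 6*t - 7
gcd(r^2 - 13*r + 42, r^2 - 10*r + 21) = r - 7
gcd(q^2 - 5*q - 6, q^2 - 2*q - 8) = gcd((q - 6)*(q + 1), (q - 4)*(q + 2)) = 1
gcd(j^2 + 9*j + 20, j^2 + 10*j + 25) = j + 5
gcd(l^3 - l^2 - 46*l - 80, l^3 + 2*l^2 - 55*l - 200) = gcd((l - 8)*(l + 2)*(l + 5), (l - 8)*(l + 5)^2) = l^2 - 3*l - 40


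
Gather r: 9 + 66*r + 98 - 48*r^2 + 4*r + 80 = -48*r^2 + 70*r + 187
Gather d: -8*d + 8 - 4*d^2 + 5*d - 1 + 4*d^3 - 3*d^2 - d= 4*d^3 - 7*d^2 - 4*d + 7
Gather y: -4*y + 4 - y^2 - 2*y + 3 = -y^2 - 6*y + 7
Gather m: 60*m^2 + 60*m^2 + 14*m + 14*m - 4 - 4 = 120*m^2 + 28*m - 8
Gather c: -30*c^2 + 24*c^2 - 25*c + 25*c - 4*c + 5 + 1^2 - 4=-6*c^2 - 4*c + 2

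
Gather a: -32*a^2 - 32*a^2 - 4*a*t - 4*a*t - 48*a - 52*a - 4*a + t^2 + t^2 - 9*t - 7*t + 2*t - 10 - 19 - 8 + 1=-64*a^2 + a*(-8*t - 104) + 2*t^2 - 14*t - 36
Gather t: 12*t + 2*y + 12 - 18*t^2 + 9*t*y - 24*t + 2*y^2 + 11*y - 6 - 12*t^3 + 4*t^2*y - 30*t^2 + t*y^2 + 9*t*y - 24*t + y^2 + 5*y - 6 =-12*t^3 + t^2*(4*y - 48) + t*(y^2 + 18*y - 36) + 3*y^2 + 18*y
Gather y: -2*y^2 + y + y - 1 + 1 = -2*y^2 + 2*y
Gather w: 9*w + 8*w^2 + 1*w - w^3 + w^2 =-w^3 + 9*w^2 + 10*w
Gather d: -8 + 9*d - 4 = 9*d - 12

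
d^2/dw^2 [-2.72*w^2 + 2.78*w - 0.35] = -5.44000000000000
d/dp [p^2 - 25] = 2*p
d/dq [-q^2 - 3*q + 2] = -2*q - 3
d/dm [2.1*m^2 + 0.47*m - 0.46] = 4.2*m + 0.47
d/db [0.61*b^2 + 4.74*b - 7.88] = 1.22*b + 4.74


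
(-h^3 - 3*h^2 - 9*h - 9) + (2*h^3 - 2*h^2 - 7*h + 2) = h^3 - 5*h^2 - 16*h - 7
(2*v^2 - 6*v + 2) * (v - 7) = 2*v^3 - 20*v^2 + 44*v - 14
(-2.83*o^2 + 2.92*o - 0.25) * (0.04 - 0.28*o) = 0.7924*o^3 - 0.9308*o^2 + 0.1868*o - 0.01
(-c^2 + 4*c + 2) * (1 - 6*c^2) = 6*c^4 - 24*c^3 - 13*c^2 + 4*c + 2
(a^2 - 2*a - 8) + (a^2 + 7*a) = 2*a^2 + 5*a - 8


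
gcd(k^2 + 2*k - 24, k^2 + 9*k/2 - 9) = k + 6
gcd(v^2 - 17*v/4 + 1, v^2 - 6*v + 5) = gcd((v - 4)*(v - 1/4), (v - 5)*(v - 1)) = 1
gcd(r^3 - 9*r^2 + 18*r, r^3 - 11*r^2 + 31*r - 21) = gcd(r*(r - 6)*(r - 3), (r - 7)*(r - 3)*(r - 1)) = r - 3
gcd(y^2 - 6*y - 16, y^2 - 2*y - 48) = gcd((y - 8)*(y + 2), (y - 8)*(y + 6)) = y - 8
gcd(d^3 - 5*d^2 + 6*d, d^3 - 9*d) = d^2 - 3*d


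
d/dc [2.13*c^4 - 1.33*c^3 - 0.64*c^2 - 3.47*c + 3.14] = 8.52*c^3 - 3.99*c^2 - 1.28*c - 3.47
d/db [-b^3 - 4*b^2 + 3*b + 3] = -3*b^2 - 8*b + 3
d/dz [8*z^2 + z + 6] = 16*z + 1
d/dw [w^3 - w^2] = w*(3*w - 2)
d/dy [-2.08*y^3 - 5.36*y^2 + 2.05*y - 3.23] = -6.24*y^2 - 10.72*y + 2.05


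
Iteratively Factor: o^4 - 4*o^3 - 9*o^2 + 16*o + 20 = (o + 1)*(o^3 - 5*o^2 - 4*o + 20) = (o + 1)*(o + 2)*(o^2 - 7*o + 10) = (o - 2)*(o + 1)*(o + 2)*(o - 5)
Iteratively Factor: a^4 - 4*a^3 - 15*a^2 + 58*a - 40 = (a - 1)*(a^3 - 3*a^2 - 18*a + 40) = (a - 1)*(a + 4)*(a^2 - 7*a + 10) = (a - 5)*(a - 1)*(a + 4)*(a - 2)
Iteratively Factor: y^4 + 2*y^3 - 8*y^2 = (y + 4)*(y^3 - 2*y^2) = (y - 2)*(y + 4)*(y^2) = y*(y - 2)*(y + 4)*(y)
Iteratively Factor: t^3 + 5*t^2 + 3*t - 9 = (t + 3)*(t^2 + 2*t - 3) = (t + 3)^2*(t - 1)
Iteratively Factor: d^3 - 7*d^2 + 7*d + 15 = (d - 3)*(d^2 - 4*d - 5) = (d - 3)*(d + 1)*(d - 5)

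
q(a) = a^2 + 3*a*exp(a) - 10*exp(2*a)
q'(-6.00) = -12.04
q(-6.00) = 35.96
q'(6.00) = -3246611.82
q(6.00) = -1620250.20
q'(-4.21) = -8.57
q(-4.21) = 17.53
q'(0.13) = -21.82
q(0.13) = -12.51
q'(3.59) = -25752.04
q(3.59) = -12725.95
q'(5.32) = -831569.67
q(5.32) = -414437.44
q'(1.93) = -884.89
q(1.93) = -431.04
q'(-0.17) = -12.47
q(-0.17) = -7.52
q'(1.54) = -396.54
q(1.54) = -193.66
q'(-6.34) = -12.71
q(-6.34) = 40.16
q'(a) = 3*a*exp(a) + 2*a - 20*exp(2*a) + 3*exp(a)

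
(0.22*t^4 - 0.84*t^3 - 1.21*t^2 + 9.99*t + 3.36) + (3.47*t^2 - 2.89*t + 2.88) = 0.22*t^4 - 0.84*t^3 + 2.26*t^2 + 7.1*t + 6.24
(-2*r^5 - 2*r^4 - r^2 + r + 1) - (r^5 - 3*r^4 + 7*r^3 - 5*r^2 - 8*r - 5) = -3*r^5 + r^4 - 7*r^3 + 4*r^2 + 9*r + 6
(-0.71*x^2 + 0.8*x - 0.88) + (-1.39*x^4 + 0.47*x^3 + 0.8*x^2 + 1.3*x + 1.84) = -1.39*x^4 + 0.47*x^3 + 0.0900000000000001*x^2 + 2.1*x + 0.96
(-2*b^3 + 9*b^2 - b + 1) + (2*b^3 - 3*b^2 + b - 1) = 6*b^2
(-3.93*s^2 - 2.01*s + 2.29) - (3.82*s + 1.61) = -3.93*s^2 - 5.83*s + 0.68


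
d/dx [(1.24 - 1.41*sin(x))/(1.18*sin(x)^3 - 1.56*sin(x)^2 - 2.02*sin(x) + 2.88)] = (3.3276*sin(x)^3 - 6.5892*sin(x)^2 + 3.8688*sin(x) - 1.556)*cos(x)/(1.3924*sin(x)^6 - 3.6816*sin(x)^5 - 2.3336*sin(x)^4 + 13.0992*sin(x)^3 - 4.9052*sin(x)^2 - 11.6352*sin(x) + 8.2944)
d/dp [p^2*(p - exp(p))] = p*(-p*exp(p) + 3*p - 2*exp(p))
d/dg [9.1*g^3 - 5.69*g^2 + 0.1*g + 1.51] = 27.3*g^2 - 11.38*g + 0.1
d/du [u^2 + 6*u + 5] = 2*u + 6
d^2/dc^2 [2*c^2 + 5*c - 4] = 4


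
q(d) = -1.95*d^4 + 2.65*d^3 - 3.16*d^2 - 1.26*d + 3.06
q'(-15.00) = 28207.29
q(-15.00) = -108351.54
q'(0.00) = -1.26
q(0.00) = 3.06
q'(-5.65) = 1695.06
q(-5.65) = -2555.80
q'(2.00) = -44.50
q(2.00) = -22.10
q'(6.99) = -2320.95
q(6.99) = -3910.34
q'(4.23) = -476.10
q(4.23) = -482.54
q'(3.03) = -164.40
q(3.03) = -120.41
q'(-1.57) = 58.44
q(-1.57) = -24.85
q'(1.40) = -15.93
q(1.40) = -5.12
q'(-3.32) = 392.79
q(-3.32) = -361.47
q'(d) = -7.8*d^3 + 7.95*d^2 - 6.32*d - 1.26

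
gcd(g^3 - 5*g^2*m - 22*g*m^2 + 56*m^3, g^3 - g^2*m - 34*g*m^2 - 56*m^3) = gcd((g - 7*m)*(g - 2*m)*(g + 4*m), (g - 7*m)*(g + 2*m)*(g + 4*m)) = g^2 - 3*g*m - 28*m^2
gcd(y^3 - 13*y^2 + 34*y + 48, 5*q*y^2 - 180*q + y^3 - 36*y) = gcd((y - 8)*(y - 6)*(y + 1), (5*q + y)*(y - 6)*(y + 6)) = y - 6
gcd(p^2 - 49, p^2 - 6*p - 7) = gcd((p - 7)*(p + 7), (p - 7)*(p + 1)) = p - 7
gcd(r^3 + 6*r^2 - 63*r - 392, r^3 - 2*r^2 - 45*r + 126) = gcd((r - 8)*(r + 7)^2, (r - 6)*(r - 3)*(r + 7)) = r + 7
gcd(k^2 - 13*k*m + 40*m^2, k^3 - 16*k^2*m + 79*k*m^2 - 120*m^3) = k^2 - 13*k*m + 40*m^2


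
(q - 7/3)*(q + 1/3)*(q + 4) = q^3 + 2*q^2 - 79*q/9 - 28/9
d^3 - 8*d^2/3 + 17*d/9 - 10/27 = (d - 5/3)*(d - 2/3)*(d - 1/3)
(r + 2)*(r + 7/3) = r^2 + 13*r/3 + 14/3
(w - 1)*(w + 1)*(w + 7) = w^3 + 7*w^2 - w - 7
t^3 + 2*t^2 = t^2*(t + 2)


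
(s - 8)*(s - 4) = s^2 - 12*s + 32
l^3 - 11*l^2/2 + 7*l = l*(l - 7/2)*(l - 2)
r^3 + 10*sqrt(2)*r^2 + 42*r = r*(r + 3*sqrt(2))*(r + 7*sqrt(2))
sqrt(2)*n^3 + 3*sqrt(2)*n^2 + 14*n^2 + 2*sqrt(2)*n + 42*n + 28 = (n + 2)*(n + 7*sqrt(2))*(sqrt(2)*n + sqrt(2))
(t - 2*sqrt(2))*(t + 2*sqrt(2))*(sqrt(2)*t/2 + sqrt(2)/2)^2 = t^4/2 + t^3 - 7*t^2/2 - 8*t - 4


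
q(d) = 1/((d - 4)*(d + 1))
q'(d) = -1/((d - 4)*(d + 1)^2) - 1/((d - 4)^2*(d + 1)) = (3 - 2*d)/(d^4 - 6*d^3 + d^2 + 24*d + 16)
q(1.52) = -0.16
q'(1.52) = -0.00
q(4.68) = 0.26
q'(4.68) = -0.43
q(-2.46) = 0.11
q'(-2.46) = 0.09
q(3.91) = -2.26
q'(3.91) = -24.68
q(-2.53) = 0.10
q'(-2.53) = 0.08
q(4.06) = 3.29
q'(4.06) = -55.55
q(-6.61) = 0.02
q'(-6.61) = 0.00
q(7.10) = 0.04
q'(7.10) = -0.02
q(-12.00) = 0.01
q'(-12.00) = 0.00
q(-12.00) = 0.01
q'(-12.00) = 0.00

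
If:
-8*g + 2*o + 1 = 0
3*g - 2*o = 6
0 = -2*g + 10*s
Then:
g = -1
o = -9/2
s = -1/5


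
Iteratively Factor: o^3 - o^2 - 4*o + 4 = (o + 2)*(o^2 - 3*o + 2) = (o - 1)*(o + 2)*(o - 2)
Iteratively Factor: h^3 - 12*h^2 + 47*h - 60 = (h - 4)*(h^2 - 8*h + 15) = (h - 5)*(h - 4)*(h - 3)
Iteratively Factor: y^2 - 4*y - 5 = (y - 5)*(y + 1)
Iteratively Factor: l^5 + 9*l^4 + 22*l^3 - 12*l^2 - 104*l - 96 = (l + 2)*(l^4 + 7*l^3 + 8*l^2 - 28*l - 48) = (l + 2)^2*(l^3 + 5*l^2 - 2*l - 24) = (l + 2)^2*(l + 4)*(l^2 + l - 6) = (l + 2)^2*(l + 3)*(l + 4)*(l - 2)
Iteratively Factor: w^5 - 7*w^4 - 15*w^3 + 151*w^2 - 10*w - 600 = (w + 2)*(w^4 - 9*w^3 + 3*w^2 + 145*w - 300) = (w - 5)*(w + 2)*(w^3 - 4*w^2 - 17*w + 60) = (w - 5)^2*(w + 2)*(w^2 + w - 12) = (w - 5)^2*(w - 3)*(w + 2)*(w + 4)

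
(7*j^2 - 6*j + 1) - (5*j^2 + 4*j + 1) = 2*j^2 - 10*j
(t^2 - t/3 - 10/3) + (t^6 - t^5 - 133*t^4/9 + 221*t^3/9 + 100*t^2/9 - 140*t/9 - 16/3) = t^6 - t^5 - 133*t^4/9 + 221*t^3/9 + 109*t^2/9 - 143*t/9 - 26/3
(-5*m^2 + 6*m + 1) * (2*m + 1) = -10*m^3 + 7*m^2 + 8*m + 1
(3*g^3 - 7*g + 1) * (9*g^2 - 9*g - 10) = 27*g^5 - 27*g^4 - 93*g^3 + 72*g^2 + 61*g - 10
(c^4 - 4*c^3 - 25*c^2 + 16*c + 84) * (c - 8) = c^5 - 12*c^4 + 7*c^3 + 216*c^2 - 44*c - 672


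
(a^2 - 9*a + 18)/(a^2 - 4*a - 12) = (a - 3)/(a + 2)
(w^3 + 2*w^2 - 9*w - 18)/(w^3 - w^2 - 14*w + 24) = (w^2 + 5*w + 6)/(w^2 + 2*w - 8)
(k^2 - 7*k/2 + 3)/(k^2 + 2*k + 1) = (k^2 - 7*k/2 + 3)/(k^2 + 2*k + 1)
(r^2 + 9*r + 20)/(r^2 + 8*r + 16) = (r + 5)/(r + 4)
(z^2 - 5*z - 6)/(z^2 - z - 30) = (z + 1)/(z + 5)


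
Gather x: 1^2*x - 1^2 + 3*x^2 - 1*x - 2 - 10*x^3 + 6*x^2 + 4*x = -10*x^3 + 9*x^2 + 4*x - 3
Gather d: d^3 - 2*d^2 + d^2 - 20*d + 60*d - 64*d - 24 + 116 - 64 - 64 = d^3 - d^2 - 24*d - 36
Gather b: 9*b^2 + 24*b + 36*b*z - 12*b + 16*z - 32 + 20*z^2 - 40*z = 9*b^2 + b*(36*z + 12) + 20*z^2 - 24*z - 32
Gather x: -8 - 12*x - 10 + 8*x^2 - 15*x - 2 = 8*x^2 - 27*x - 20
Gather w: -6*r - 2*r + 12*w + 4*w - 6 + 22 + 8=-8*r + 16*w + 24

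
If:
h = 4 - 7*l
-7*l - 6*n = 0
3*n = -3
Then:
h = -2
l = 6/7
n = -1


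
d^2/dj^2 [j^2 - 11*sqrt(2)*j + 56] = 2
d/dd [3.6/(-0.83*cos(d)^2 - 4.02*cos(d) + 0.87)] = -(5.976*cos(d) + 14.472)*sin(d)/(0.83*cos(d)^2 + 4.02*cos(d) - 0.87)^2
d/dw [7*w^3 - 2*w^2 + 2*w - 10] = 21*w^2 - 4*w + 2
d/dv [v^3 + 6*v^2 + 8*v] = 3*v^2 + 12*v + 8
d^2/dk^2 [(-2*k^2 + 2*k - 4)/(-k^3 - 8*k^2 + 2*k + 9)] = 4*(k^6 - 3*k^5 - 6*k^4 + 141*k^3 + 534*k^2 - 258*k + 251)/(k^9 + 24*k^8 + 186*k^7 + 389*k^6 - 804*k^5 - 1524*k^4 + 1099*k^3 + 1836*k^2 - 486*k - 729)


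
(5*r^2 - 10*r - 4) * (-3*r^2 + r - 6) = -15*r^4 + 35*r^3 - 28*r^2 + 56*r + 24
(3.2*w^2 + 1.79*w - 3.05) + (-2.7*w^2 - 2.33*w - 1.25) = 0.5*w^2 - 0.54*w - 4.3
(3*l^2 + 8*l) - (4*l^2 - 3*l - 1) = -l^2 + 11*l + 1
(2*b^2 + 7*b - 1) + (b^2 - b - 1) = 3*b^2 + 6*b - 2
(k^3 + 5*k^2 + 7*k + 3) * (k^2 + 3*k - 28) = k^5 + 8*k^4 - 6*k^3 - 116*k^2 - 187*k - 84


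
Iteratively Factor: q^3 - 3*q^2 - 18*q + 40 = (q - 5)*(q^2 + 2*q - 8) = (q - 5)*(q + 4)*(q - 2)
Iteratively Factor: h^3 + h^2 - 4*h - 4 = (h + 2)*(h^2 - h - 2) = (h + 1)*(h + 2)*(h - 2)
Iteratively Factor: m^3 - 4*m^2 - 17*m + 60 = (m + 4)*(m^2 - 8*m + 15) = (m - 5)*(m + 4)*(m - 3)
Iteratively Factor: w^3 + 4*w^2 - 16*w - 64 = (w + 4)*(w^2 - 16) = (w + 4)^2*(w - 4)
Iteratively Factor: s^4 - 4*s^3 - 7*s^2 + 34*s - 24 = (s - 2)*(s^3 - 2*s^2 - 11*s + 12) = (s - 2)*(s - 1)*(s^2 - s - 12) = (s - 4)*(s - 2)*(s - 1)*(s + 3)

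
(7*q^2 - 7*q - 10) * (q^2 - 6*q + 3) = 7*q^4 - 49*q^3 + 53*q^2 + 39*q - 30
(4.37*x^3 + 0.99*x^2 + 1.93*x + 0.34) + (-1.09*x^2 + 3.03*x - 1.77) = 4.37*x^3 - 0.1*x^2 + 4.96*x - 1.43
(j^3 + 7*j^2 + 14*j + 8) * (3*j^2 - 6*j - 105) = 3*j^5 + 15*j^4 - 105*j^3 - 795*j^2 - 1518*j - 840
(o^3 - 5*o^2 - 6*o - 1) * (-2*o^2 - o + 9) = -2*o^5 + 9*o^4 + 26*o^3 - 37*o^2 - 53*o - 9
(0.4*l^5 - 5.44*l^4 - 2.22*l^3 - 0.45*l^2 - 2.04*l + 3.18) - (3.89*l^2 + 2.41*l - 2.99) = 0.4*l^5 - 5.44*l^4 - 2.22*l^3 - 4.34*l^2 - 4.45*l + 6.17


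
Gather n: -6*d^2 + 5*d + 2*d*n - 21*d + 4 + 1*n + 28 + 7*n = -6*d^2 - 16*d + n*(2*d + 8) + 32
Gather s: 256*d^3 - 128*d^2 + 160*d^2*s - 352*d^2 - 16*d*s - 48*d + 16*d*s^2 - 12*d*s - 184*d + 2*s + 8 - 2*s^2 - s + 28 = 256*d^3 - 480*d^2 - 232*d + s^2*(16*d - 2) + s*(160*d^2 - 28*d + 1) + 36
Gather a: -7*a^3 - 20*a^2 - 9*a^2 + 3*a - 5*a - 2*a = -7*a^3 - 29*a^2 - 4*a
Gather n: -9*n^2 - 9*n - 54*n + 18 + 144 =-9*n^2 - 63*n + 162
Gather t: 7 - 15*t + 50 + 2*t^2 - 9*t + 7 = 2*t^2 - 24*t + 64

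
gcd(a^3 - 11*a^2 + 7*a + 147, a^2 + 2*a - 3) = a + 3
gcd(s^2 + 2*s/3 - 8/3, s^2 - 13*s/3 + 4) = s - 4/3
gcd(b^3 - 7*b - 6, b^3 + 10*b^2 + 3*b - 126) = b - 3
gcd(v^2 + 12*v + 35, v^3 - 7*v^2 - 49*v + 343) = v + 7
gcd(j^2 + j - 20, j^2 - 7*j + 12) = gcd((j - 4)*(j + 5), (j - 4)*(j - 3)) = j - 4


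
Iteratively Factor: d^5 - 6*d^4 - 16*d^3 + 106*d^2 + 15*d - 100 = (d - 5)*(d^4 - d^3 - 21*d^2 + d + 20) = (d - 5)*(d + 1)*(d^3 - 2*d^2 - 19*d + 20) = (d - 5)^2*(d + 1)*(d^2 + 3*d - 4) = (d - 5)^2*(d + 1)*(d + 4)*(d - 1)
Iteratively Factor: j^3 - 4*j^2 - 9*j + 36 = (j + 3)*(j^2 - 7*j + 12) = (j - 4)*(j + 3)*(j - 3)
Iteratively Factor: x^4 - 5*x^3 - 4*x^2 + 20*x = (x)*(x^3 - 5*x^2 - 4*x + 20) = x*(x + 2)*(x^2 - 7*x + 10) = x*(x - 5)*(x + 2)*(x - 2)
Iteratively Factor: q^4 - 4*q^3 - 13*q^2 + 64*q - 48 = (q - 4)*(q^3 - 13*q + 12) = (q - 4)*(q - 3)*(q^2 + 3*q - 4) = (q - 4)*(q - 3)*(q + 4)*(q - 1)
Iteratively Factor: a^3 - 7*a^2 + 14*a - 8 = (a - 2)*(a^2 - 5*a + 4) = (a - 4)*(a - 2)*(a - 1)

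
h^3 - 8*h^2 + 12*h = h*(h - 6)*(h - 2)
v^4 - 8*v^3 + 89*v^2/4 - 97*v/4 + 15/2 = (v - 3)*(v - 5/2)*(v - 2)*(v - 1/2)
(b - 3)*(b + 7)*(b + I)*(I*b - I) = I*b^4 - b^3 + 3*I*b^3 - 3*b^2 - 25*I*b^2 + 25*b + 21*I*b - 21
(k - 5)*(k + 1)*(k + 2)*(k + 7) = k^4 + 5*k^3 - 27*k^2 - 101*k - 70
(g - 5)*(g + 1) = g^2 - 4*g - 5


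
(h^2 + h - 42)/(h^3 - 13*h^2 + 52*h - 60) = (h + 7)/(h^2 - 7*h + 10)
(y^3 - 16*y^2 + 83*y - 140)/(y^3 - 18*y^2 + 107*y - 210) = (y - 4)/(y - 6)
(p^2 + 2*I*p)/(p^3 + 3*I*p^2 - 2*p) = 1/(p + I)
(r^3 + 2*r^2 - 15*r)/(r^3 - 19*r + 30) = r/(r - 2)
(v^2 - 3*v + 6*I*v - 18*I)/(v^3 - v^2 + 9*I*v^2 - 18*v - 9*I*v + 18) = (v - 3)/(v^2 + v*(-1 + 3*I) - 3*I)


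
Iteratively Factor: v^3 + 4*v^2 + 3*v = (v + 3)*(v^2 + v) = v*(v + 3)*(v + 1)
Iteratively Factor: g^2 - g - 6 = (g - 3)*(g + 2)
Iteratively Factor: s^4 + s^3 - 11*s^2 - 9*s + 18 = (s + 3)*(s^3 - 2*s^2 - 5*s + 6) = (s - 1)*(s + 3)*(s^2 - s - 6) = (s - 1)*(s + 2)*(s + 3)*(s - 3)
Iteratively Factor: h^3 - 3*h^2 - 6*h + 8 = (h + 2)*(h^2 - 5*h + 4) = (h - 1)*(h + 2)*(h - 4)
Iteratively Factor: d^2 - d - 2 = (d + 1)*(d - 2)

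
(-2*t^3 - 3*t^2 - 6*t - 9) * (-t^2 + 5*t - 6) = 2*t^5 - 7*t^4 + 3*t^3 - 3*t^2 - 9*t + 54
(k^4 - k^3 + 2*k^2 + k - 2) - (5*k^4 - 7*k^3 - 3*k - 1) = -4*k^4 + 6*k^3 + 2*k^2 + 4*k - 1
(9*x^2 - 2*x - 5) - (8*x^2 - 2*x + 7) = x^2 - 12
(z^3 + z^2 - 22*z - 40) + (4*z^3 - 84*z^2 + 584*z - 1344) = 5*z^3 - 83*z^2 + 562*z - 1384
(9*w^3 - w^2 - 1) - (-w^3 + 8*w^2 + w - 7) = 10*w^3 - 9*w^2 - w + 6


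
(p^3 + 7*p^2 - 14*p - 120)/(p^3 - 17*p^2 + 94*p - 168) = (p^2 + 11*p + 30)/(p^2 - 13*p + 42)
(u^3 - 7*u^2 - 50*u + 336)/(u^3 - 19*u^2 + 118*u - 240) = (u + 7)/(u - 5)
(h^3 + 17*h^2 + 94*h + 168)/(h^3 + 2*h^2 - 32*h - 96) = (h^2 + 13*h + 42)/(h^2 - 2*h - 24)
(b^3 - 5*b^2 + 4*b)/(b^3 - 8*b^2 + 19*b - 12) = b/(b - 3)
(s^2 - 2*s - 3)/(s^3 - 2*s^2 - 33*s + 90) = (s + 1)/(s^2 + s - 30)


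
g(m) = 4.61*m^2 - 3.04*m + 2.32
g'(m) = 9.22*m - 3.04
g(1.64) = 9.73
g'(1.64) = 12.08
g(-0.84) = 8.13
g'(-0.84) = -10.78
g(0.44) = 1.87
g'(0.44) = 1.02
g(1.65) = 9.85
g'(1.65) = 12.17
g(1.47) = 7.81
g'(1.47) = 10.51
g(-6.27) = 202.61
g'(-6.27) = -60.85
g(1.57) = 8.91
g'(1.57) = 11.44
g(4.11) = 67.70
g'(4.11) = 34.85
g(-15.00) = 1085.17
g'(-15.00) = -141.34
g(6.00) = 150.04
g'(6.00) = 52.28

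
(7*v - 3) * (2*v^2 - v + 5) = 14*v^3 - 13*v^2 + 38*v - 15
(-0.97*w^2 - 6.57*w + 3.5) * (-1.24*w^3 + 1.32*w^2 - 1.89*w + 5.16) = 1.2028*w^5 + 6.8664*w^4 - 11.1791*w^3 + 12.0321*w^2 - 40.5162*w + 18.06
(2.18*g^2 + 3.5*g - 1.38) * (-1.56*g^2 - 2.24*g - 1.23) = -3.4008*g^4 - 10.3432*g^3 - 8.3686*g^2 - 1.2138*g + 1.6974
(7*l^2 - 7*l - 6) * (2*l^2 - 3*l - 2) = 14*l^4 - 35*l^3 - 5*l^2 + 32*l + 12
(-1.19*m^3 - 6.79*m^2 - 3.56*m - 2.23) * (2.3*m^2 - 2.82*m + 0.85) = -2.737*m^5 - 12.2612*m^4 + 9.9483*m^3 - 0.8613*m^2 + 3.2626*m - 1.8955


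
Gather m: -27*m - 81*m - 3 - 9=-108*m - 12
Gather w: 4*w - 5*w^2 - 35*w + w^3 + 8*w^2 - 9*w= w^3 + 3*w^2 - 40*w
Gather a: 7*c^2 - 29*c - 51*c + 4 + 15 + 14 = 7*c^2 - 80*c + 33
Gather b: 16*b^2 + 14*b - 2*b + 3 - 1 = 16*b^2 + 12*b + 2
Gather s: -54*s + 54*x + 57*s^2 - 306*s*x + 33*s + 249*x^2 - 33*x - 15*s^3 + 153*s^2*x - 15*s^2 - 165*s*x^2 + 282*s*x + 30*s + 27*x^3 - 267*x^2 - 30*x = -15*s^3 + s^2*(153*x + 42) + s*(-165*x^2 - 24*x + 9) + 27*x^3 - 18*x^2 - 9*x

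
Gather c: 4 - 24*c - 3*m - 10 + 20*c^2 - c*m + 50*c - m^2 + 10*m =20*c^2 + c*(26 - m) - m^2 + 7*m - 6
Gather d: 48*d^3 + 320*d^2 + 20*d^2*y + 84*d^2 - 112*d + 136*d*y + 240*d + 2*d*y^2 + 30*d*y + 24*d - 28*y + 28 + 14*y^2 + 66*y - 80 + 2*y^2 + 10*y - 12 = 48*d^3 + d^2*(20*y + 404) + d*(2*y^2 + 166*y + 152) + 16*y^2 + 48*y - 64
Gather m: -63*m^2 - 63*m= -63*m^2 - 63*m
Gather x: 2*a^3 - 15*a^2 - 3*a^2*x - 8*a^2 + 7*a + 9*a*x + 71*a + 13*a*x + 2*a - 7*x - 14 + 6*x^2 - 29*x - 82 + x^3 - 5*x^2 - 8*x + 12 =2*a^3 - 23*a^2 + 80*a + x^3 + x^2 + x*(-3*a^2 + 22*a - 44) - 84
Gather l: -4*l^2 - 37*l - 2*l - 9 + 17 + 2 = -4*l^2 - 39*l + 10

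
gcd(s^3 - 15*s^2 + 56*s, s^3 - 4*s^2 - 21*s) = s^2 - 7*s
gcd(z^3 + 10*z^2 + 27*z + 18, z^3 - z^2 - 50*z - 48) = z^2 + 7*z + 6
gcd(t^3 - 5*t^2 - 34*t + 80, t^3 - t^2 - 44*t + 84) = t - 2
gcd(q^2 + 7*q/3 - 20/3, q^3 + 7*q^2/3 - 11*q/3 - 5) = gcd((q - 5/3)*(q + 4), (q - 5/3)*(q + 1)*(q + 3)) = q - 5/3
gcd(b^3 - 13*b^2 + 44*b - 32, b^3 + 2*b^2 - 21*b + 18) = b - 1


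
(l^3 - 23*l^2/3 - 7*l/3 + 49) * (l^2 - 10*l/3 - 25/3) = l^5 - 11*l^4 + 134*l^3/9 + 362*l^2/3 - 1295*l/9 - 1225/3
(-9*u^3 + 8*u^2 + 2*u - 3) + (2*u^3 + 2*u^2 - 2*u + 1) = -7*u^3 + 10*u^2 - 2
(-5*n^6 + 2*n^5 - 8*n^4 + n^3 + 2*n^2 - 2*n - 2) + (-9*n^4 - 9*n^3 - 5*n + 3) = -5*n^6 + 2*n^5 - 17*n^4 - 8*n^3 + 2*n^2 - 7*n + 1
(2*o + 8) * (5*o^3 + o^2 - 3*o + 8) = 10*o^4 + 42*o^3 + 2*o^2 - 8*o + 64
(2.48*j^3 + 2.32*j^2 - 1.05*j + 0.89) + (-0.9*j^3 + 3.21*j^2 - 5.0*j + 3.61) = 1.58*j^3 + 5.53*j^2 - 6.05*j + 4.5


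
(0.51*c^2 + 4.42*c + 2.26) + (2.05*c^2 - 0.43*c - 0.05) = 2.56*c^2 + 3.99*c + 2.21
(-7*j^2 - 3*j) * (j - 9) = -7*j^3 + 60*j^2 + 27*j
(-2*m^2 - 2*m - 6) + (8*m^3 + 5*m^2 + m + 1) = 8*m^3 + 3*m^2 - m - 5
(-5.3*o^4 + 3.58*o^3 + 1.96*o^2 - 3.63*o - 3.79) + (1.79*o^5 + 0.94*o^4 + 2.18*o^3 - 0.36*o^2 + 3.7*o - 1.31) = 1.79*o^5 - 4.36*o^4 + 5.76*o^3 + 1.6*o^2 + 0.0700000000000003*o - 5.1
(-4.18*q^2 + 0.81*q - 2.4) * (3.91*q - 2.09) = -16.3438*q^3 + 11.9033*q^2 - 11.0769*q + 5.016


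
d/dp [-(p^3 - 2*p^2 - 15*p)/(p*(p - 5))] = -1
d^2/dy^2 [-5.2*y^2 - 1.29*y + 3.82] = -10.4000000000000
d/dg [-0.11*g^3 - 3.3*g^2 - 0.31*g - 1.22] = -0.33*g^2 - 6.6*g - 0.31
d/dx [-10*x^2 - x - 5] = -20*x - 1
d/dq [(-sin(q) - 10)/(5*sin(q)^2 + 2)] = (5*sin(q)^2 + 100*sin(q) - 2)*cos(q)/(5*sin(q)^2 + 2)^2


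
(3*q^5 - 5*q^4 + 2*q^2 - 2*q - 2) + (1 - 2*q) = 3*q^5 - 5*q^4 + 2*q^2 - 4*q - 1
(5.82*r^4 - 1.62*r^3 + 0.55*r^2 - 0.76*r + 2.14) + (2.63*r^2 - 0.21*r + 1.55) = 5.82*r^4 - 1.62*r^3 + 3.18*r^2 - 0.97*r + 3.69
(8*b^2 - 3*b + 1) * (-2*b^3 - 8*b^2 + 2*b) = -16*b^5 - 58*b^4 + 38*b^3 - 14*b^2 + 2*b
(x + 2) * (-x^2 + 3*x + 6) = -x^3 + x^2 + 12*x + 12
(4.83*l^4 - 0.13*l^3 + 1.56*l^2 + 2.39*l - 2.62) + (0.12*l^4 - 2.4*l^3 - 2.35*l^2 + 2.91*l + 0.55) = 4.95*l^4 - 2.53*l^3 - 0.79*l^2 + 5.3*l - 2.07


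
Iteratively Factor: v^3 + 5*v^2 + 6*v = (v + 3)*(v^2 + 2*v) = v*(v + 3)*(v + 2)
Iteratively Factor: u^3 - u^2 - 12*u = (u - 4)*(u^2 + 3*u) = (u - 4)*(u + 3)*(u)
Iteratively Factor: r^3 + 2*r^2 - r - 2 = (r + 1)*(r^2 + r - 2) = (r - 1)*(r + 1)*(r + 2)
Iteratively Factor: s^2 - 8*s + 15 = (s - 3)*(s - 5)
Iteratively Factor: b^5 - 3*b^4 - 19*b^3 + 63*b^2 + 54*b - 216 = (b + 2)*(b^4 - 5*b^3 - 9*b^2 + 81*b - 108) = (b - 3)*(b + 2)*(b^3 - 2*b^2 - 15*b + 36) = (b - 3)^2*(b + 2)*(b^2 + b - 12) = (b - 3)^2*(b + 2)*(b + 4)*(b - 3)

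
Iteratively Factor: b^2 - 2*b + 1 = (b - 1)*(b - 1)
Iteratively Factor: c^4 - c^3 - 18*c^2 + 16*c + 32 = (c + 4)*(c^3 - 5*c^2 + 2*c + 8) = (c - 2)*(c + 4)*(c^2 - 3*c - 4) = (c - 4)*(c - 2)*(c + 4)*(c + 1)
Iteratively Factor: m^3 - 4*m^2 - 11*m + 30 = (m - 2)*(m^2 - 2*m - 15) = (m - 5)*(m - 2)*(m + 3)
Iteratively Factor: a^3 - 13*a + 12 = (a + 4)*(a^2 - 4*a + 3) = (a - 3)*(a + 4)*(a - 1)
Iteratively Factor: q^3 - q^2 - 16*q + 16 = (q - 1)*(q^2 - 16) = (q - 4)*(q - 1)*(q + 4)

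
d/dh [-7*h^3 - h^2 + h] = -21*h^2 - 2*h + 1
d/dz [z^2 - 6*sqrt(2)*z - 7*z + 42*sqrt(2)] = 2*z - 6*sqrt(2) - 7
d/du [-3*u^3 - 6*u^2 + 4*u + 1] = -9*u^2 - 12*u + 4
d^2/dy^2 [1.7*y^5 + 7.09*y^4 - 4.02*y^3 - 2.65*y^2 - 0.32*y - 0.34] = 34.0*y^3 + 85.08*y^2 - 24.12*y - 5.3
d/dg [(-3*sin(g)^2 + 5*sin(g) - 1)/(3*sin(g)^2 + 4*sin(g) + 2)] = (-27*sin(g)^2 - 6*sin(g) + 14)*cos(g)/(3*sin(g)^2 + 4*sin(g) + 2)^2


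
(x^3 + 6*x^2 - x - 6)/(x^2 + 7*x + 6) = x - 1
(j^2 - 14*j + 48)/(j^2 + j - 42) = (j - 8)/(j + 7)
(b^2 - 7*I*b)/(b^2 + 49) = b/(b + 7*I)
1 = 1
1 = 1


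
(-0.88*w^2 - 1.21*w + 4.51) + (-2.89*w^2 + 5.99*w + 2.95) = -3.77*w^2 + 4.78*w + 7.46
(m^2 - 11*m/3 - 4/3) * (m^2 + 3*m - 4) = m^4 - 2*m^3/3 - 49*m^2/3 + 32*m/3 + 16/3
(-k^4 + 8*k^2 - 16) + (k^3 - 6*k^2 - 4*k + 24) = -k^4 + k^3 + 2*k^2 - 4*k + 8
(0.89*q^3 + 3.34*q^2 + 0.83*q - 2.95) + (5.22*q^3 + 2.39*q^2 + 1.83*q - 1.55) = 6.11*q^3 + 5.73*q^2 + 2.66*q - 4.5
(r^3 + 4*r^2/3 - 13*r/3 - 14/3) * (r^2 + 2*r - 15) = r^5 + 10*r^4/3 - 50*r^3/3 - 100*r^2/3 + 167*r/3 + 70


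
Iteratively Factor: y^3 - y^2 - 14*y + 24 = (y - 2)*(y^2 + y - 12) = (y - 2)*(y + 4)*(y - 3)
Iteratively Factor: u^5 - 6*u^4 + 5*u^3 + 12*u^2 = (u)*(u^4 - 6*u^3 + 5*u^2 + 12*u) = u*(u - 4)*(u^3 - 2*u^2 - 3*u) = u*(u - 4)*(u + 1)*(u^2 - 3*u) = u^2*(u - 4)*(u + 1)*(u - 3)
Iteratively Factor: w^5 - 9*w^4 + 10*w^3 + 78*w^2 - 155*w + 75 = (w - 1)*(w^4 - 8*w^3 + 2*w^2 + 80*w - 75) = (w - 5)*(w - 1)*(w^3 - 3*w^2 - 13*w + 15) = (w - 5)^2*(w - 1)*(w^2 + 2*w - 3) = (w - 5)^2*(w - 1)*(w + 3)*(w - 1)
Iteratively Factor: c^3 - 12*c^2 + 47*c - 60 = (c - 5)*(c^2 - 7*c + 12) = (c - 5)*(c - 4)*(c - 3)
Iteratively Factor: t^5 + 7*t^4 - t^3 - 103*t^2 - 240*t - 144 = (t - 4)*(t^4 + 11*t^3 + 43*t^2 + 69*t + 36) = (t - 4)*(t + 3)*(t^3 + 8*t^2 + 19*t + 12) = (t - 4)*(t + 3)*(t + 4)*(t^2 + 4*t + 3) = (t - 4)*(t + 1)*(t + 3)*(t + 4)*(t + 3)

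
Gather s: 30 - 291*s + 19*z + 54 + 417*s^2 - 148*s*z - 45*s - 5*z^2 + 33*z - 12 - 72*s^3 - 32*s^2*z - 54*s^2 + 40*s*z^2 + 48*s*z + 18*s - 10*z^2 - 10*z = -72*s^3 + s^2*(363 - 32*z) + s*(40*z^2 - 100*z - 318) - 15*z^2 + 42*z + 72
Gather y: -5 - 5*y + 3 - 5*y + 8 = 6 - 10*y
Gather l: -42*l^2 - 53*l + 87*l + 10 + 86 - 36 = -42*l^2 + 34*l + 60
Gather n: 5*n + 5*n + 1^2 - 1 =10*n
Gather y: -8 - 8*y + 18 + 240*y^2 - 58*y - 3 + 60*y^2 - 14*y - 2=300*y^2 - 80*y + 5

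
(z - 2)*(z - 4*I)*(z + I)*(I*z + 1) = I*z^4 + 4*z^3 - 2*I*z^3 - 8*z^2 + I*z^2 + 4*z - 2*I*z - 8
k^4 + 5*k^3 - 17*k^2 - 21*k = k*(k - 3)*(k + 1)*(k + 7)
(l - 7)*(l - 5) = l^2 - 12*l + 35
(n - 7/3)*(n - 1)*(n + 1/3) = n^3 - 3*n^2 + 11*n/9 + 7/9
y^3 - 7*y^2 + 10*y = y*(y - 5)*(y - 2)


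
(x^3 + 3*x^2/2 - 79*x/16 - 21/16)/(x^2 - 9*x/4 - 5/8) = (4*x^2 + 5*x - 21)/(2*(2*x - 5))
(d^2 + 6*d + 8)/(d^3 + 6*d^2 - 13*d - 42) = (d + 4)/(d^2 + 4*d - 21)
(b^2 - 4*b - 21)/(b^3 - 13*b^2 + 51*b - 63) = (b + 3)/(b^2 - 6*b + 9)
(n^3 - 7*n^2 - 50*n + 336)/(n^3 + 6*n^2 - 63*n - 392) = (n - 6)/(n + 7)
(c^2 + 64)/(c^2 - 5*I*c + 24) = (c + 8*I)/(c + 3*I)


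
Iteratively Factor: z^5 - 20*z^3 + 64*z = (z - 4)*(z^4 + 4*z^3 - 4*z^2 - 16*z) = (z - 4)*(z + 2)*(z^3 + 2*z^2 - 8*z) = (z - 4)*(z - 2)*(z + 2)*(z^2 + 4*z) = z*(z - 4)*(z - 2)*(z + 2)*(z + 4)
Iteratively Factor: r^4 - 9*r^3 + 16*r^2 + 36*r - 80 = (r - 4)*(r^3 - 5*r^2 - 4*r + 20) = (r - 5)*(r - 4)*(r^2 - 4) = (r - 5)*(r - 4)*(r + 2)*(r - 2)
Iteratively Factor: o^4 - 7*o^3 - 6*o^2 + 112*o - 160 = (o - 4)*(o^3 - 3*o^2 - 18*o + 40) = (o - 4)*(o - 2)*(o^2 - o - 20) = (o - 5)*(o - 4)*(o - 2)*(o + 4)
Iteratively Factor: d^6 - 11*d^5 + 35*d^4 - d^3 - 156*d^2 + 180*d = (d - 5)*(d^5 - 6*d^4 + 5*d^3 + 24*d^2 - 36*d) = (d - 5)*(d + 2)*(d^4 - 8*d^3 + 21*d^2 - 18*d) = (d - 5)*(d - 3)*(d + 2)*(d^3 - 5*d^2 + 6*d) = d*(d - 5)*(d - 3)*(d + 2)*(d^2 - 5*d + 6) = d*(d - 5)*(d - 3)*(d - 2)*(d + 2)*(d - 3)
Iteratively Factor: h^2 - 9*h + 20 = (h - 5)*(h - 4)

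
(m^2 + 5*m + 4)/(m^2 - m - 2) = (m + 4)/(m - 2)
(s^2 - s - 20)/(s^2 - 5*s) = (s + 4)/s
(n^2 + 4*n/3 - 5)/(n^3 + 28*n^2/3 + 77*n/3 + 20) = (3*n - 5)/(3*n^2 + 19*n + 20)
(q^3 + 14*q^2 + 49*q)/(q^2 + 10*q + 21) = q*(q + 7)/(q + 3)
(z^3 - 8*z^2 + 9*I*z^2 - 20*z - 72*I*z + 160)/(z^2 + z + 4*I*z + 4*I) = (z^2 + z*(-8 + 5*I) - 40*I)/(z + 1)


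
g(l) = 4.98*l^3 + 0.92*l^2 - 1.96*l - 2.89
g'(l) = 14.94*l^2 + 1.84*l - 1.96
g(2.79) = 106.96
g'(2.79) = 119.47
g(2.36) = 63.07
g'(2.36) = 85.59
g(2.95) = 127.18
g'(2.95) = 133.48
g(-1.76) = -23.74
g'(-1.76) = 41.08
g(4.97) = 621.46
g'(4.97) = 376.22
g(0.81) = -1.23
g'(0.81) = 9.33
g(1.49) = 12.71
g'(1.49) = 33.95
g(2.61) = 86.80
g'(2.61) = 104.62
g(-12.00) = -8452.33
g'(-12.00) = 2127.32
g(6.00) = 1094.15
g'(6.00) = 546.92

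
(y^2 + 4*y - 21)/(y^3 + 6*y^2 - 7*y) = (y - 3)/(y*(y - 1))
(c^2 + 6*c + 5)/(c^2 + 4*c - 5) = (c + 1)/(c - 1)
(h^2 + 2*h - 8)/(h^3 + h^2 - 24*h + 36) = (h + 4)/(h^2 + 3*h - 18)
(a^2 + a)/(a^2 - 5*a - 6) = a/(a - 6)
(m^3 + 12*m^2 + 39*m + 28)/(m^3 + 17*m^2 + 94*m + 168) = (m + 1)/(m + 6)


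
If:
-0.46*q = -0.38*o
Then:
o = 1.21052631578947*q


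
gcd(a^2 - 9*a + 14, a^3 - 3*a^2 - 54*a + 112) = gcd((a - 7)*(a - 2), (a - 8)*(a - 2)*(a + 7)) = a - 2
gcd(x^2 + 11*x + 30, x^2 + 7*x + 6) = x + 6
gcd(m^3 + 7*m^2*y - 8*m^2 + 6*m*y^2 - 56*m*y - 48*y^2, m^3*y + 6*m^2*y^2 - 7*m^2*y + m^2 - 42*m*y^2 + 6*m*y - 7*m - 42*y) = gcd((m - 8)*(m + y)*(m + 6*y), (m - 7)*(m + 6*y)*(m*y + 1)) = m + 6*y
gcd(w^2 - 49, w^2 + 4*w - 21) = w + 7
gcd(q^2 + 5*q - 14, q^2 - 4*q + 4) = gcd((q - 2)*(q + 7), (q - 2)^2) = q - 2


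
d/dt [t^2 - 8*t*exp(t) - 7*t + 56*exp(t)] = -8*t*exp(t) + 2*t + 48*exp(t) - 7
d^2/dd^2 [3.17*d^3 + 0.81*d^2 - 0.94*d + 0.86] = 19.02*d + 1.62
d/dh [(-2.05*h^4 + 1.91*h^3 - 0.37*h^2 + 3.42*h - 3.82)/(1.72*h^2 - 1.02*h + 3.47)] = (-7.052*h^5 + 9.5582*h^4 - 32.3504*h^3 + 14.3781*h^2 + 10.573*h + 7.971)/(2.9584*h^4 - 3.5088*h^3 + 12.9772*h^2 - 7.0788*h + 12.0409)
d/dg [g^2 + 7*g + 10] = 2*g + 7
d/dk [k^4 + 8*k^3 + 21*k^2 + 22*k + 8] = 4*k^3 + 24*k^2 + 42*k + 22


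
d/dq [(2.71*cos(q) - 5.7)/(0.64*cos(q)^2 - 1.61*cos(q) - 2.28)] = (1.7344*cos(q)^2 - 7.296*cos(q) + 15.3558)*sin(q)/(0.4096*cos(q)^4 - 2.0608*cos(q)^3 - 0.326299999999999*cos(q)^2 + 7.3416*cos(q) + 5.1984)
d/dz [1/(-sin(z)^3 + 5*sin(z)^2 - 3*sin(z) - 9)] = (3*sin(z) - 1)*cos(z)/((sin(z) - 3)^3*(sin(z) + 1)^2)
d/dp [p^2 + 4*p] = 2*p + 4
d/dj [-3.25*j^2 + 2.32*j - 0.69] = 2.32 - 6.5*j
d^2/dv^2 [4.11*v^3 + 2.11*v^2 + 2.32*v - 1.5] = 24.66*v + 4.22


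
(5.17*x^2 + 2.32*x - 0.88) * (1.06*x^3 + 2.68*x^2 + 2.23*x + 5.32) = 5.4802*x^5 + 16.3148*x^4 + 16.8139*x^3 + 30.3196*x^2 + 10.38*x - 4.6816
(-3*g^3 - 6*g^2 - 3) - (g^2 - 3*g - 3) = -3*g^3 - 7*g^2 + 3*g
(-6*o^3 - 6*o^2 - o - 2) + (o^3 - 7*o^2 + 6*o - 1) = -5*o^3 - 13*o^2 + 5*o - 3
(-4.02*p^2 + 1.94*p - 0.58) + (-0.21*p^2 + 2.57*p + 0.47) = -4.23*p^2 + 4.51*p - 0.11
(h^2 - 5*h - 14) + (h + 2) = h^2 - 4*h - 12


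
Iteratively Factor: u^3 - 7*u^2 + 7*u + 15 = (u - 3)*(u^2 - 4*u - 5) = (u - 3)*(u + 1)*(u - 5)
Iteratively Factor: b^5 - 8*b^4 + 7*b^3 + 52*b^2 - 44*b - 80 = (b + 1)*(b^4 - 9*b^3 + 16*b^2 + 36*b - 80) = (b - 2)*(b + 1)*(b^3 - 7*b^2 + 2*b + 40) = (b - 4)*(b - 2)*(b + 1)*(b^2 - 3*b - 10) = (b - 4)*(b - 2)*(b + 1)*(b + 2)*(b - 5)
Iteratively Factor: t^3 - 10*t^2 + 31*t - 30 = (t - 3)*(t^2 - 7*t + 10) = (t - 3)*(t - 2)*(t - 5)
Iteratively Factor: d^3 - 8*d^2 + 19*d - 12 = (d - 1)*(d^2 - 7*d + 12) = (d - 4)*(d - 1)*(d - 3)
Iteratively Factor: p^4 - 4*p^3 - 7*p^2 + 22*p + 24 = (p - 3)*(p^3 - p^2 - 10*p - 8) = (p - 3)*(p + 1)*(p^2 - 2*p - 8) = (p - 3)*(p + 1)*(p + 2)*(p - 4)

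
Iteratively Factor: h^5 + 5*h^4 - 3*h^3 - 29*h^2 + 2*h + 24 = (h + 1)*(h^4 + 4*h^3 - 7*h^2 - 22*h + 24) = (h + 1)*(h + 4)*(h^3 - 7*h + 6) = (h - 1)*(h + 1)*(h + 4)*(h^2 + h - 6) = (h - 1)*(h + 1)*(h + 3)*(h + 4)*(h - 2)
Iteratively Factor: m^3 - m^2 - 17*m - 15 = (m + 1)*(m^2 - 2*m - 15) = (m + 1)*(m + 3)*(m - 5)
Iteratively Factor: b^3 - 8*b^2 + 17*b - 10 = (b - 2)*(b^2 - 6*b + 5) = (b - 5)*(b - 2)*(b - 1)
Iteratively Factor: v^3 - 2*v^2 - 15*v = (v + 3)*(v^2 - 5*v) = (v - 5)*(v + 3)*(v)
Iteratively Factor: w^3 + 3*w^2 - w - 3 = (w + 3)*(w^2 - 1) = (w + 1)*(w + 3)*(w - 1)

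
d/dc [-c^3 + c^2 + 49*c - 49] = -3*c^2 + 2*c + 49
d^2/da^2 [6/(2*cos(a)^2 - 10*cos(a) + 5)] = 12*(8*sin(a)^4 - 34*sin(a)^2 + 125*cos(a)/2 - 15*cos(3*a)/2 - 64)/(2*sin(a)^2 + 10*cos(a) - 7)^3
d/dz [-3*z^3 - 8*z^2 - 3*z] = -9*z^2 - 16*z - 3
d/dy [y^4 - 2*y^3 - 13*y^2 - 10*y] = 4*y^3 - 6*y^2 - 26*y - 10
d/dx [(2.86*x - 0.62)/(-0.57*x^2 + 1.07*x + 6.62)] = (1.6302*x^2 - 0.7068*x + 19.5966)/(0.3249*x^4 - 1.2198*x^3 - 6.4019*x^2 + 14.1668*x + 43.8244)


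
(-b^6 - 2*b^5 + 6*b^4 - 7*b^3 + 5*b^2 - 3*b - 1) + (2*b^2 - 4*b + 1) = -b^6 - 2*b^5 + 6*b^4 - 7*b^3 + 7*b^2 - 7*b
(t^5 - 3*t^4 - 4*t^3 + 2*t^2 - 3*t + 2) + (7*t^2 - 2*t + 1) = t^5 - 3*t^4 - 4*t^3 + 9*t^2 - 5*t + 3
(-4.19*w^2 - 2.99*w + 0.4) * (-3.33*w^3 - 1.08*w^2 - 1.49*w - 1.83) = 13.9527*w^5 + 14.4819*w^4 + 8.1403*w^3 + 11.6908*w^2 + 4.8757*w - 0.732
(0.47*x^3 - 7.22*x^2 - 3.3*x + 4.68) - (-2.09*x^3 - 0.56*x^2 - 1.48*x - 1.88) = 2.56*x^3 - 6.66*x^2 - 1.82*x + 6.56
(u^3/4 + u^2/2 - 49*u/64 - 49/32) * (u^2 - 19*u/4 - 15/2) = u^5/4 - 11*u^4/16 - 321*u^3/64 - 421*u^2/256 + 833*u/64 + 735/64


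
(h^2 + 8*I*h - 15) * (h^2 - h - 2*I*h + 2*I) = h^4 - h^3 + 6*I*h^3 + h^2 - 6*I*h^2 - h + 30*I*h - 30*I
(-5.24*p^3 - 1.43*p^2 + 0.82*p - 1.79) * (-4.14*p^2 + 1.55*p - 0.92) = 21.6936*p^5 - 2.2018*p^4 - 0.790499999999999*p^3 + 9.9972*p^2 - 3.5289*p + 1.6468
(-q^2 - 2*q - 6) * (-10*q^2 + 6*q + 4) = 10*q^4 + 14*q^3 + 44*q^2 - 44*q - 24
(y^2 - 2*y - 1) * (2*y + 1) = 2*y^3 - 3*y^2 - 4*y - 1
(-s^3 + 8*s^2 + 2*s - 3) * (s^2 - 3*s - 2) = -s^5 + 11*s^4 - 20*s^3 - 25*s^2 + 5*s + 6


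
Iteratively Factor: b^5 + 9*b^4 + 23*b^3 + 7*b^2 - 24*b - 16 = (b + 1)*(b^4 + 8*b^3 + 15*b^2 - 8*b - 16) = (b - 1)*(b + 1)*(b^3 + 9*b^2 + 24*b + 16) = (b - 1)*(b + 1)^2*(b^2 + 8*b + 16) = (b - 1)*(b + 1)^2*(b + 4)*(b + 4)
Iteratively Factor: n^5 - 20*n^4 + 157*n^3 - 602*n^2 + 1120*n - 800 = (n - 5)*(n^4 - 15*n^3 + 82*n^2 - 192*n + 160) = (n - 5)*(n - 2)*(n^3 - 13*n^2 + 56*n - 80) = (n - 5)^2*(n - 2)*(n^2 - 8*n + 16) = (n - 5)^2*(n - 4)*(n - 2)*(n - 4)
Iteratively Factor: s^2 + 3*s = (s + 3)*(s)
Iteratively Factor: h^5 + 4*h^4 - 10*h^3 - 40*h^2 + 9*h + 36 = (h + 4)*(h^4 - 10*h^2 + 9) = (h + 1)*(h + 4)*(h^3 - h^2 - 9*h + 9) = (h - 1)*(h + 1)*(h + 4)*(h^2 - 9) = (h - 3)*(h - 1)*(h + 1)*(h + 4)*(h + 3)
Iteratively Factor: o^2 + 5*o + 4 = (o + 4)*(o + 1)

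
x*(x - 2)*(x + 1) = x^3 - x^2 - 2*x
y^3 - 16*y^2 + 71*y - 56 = (y - 8)*(y - 7)*(y - 1)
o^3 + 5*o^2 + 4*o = o*(o + 1)*(o + 4)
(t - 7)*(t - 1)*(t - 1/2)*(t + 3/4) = t^4 - 31*t^3/4 + 37*t^2/8 + 19*t/4 - 21/8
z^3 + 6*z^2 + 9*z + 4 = (z + 1)^2*(z + 4)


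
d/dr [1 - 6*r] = -6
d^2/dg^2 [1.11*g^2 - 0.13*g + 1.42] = 2.22000000000000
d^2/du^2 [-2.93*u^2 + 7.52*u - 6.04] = -5.86000000000000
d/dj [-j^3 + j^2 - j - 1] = -3*j^2 + 2*j - 1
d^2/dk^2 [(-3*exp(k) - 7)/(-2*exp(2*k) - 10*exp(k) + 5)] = (12*exp(4*k) + 52*exp(3*k) + 600*exp(2*k) + 1130*exp(k) + 425)*exp(k)/(8*exp(6*k) + 120*exp(5*k) + 540*exp(4*k) + 400*exp(3*k) - 1350*exp(2*k) + 750*exp(k) - 125)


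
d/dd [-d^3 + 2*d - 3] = 2 - 3*d^2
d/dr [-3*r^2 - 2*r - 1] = -6*r - 2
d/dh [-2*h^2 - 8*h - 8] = -4*h - 8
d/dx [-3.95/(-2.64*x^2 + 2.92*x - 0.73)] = (11.534 - 20.856*x)/(2.64*x^2 - 2.92*x + 0.73)^2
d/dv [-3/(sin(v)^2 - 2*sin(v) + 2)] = 6*(sin(v) - 1)*cos(v)/(sin(v)^2 - 2*sin(v) + 2)^2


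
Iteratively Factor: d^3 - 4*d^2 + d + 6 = (d - 2)*(d^2 - 2*d - 3) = (d - 3)*(d - 2)*(d + 1)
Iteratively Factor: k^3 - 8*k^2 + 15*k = (k - 5)*(k^2 - 3*k) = k*(k - 5)*(k - 3)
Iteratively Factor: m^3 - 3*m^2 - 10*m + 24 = (m - 4)*(m^2 + m - 6) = (m - 4)*(m + 3)*(m - 2)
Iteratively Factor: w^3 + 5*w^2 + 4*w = (w + 1)*(w^2 + 4*w) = (w + 1)*(w + 4)*(w)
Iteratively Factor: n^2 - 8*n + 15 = (n - 5)*(n - 3)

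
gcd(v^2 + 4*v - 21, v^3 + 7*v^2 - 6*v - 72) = v - 3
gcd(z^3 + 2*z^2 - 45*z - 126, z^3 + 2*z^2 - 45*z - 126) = z^3 + 2*z^2 - 45*z - 126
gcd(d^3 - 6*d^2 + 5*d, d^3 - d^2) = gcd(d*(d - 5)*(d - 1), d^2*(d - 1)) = d^2 - d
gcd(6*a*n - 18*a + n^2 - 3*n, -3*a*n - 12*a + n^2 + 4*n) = 1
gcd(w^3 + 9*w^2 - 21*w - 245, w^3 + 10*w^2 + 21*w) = w + 7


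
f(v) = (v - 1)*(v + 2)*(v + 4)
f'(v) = (v - 1)*(v + 2) + (v - 1)*(v + 4) + (v + 2)*(v + 4) = 3*v^2 + 10*v + 2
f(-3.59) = 2.99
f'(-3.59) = 4.76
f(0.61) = -4.69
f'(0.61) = 9.22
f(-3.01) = 4.01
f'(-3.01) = -0.92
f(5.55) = 328.07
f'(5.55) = 149.91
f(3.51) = 103.86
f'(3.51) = 74.06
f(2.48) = 42.96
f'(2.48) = 45.25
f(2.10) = 27.51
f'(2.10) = 36.23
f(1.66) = 13.67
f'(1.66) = 26.87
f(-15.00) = -2288.00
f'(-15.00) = 527.00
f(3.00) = 70.00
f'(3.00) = 59.00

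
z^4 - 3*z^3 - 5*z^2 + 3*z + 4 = (z - 4)*(z - 1)*(z + 1)^2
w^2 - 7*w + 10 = (w - 5)*(w - 2)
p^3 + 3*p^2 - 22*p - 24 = (p - 4)*(p + 1)*(p + 6)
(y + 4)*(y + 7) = y^2 + 11*y + 28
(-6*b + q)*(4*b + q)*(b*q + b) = -24*b^3*q - 24*b^3 - 2*b^2*q^2 - 2*b^2*q + b*q^3 + b*q^2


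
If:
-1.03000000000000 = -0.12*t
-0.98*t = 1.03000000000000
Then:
No Solution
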